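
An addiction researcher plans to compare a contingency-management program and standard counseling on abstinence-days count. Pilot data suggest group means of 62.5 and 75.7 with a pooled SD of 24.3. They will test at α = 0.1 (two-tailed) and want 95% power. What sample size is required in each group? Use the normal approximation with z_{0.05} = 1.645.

n = 74 per group

Cohen's d = |M₁ − M₂| / SD_pooled = |62.5 − 75.7| / 24.3 = 13.2 / 24.3 = 0.543.
For two independent groups with equal n: n = 2·((z_{α/2} + z_β) / d)².
z_{α/2} + z_β = 1.645 + 1.645 = 3.290.
n = 2 × (3.290 / 0.543)² = 2 × 6.059² = 2 × 36.71 = 73.4.
Round up to the next whole participant.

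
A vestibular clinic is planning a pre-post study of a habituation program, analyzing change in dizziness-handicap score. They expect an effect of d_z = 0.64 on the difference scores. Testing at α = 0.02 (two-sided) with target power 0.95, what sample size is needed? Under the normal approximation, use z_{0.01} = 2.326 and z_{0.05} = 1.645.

n = 39 pairs

For a paired (one-sample on differences) test: n = ((z_{α/2} + z_β) / d)².
z_{α/2} + z_β = 2.326 + 1.645 = 3.971.
n = (3.971 / 0.64)² = 6.205² = 38.50.
Round up.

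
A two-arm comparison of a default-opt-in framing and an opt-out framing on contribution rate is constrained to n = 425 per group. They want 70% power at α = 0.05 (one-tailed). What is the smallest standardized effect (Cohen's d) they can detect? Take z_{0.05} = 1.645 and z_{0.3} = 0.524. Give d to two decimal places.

For two independent groups of n = 425 each: d_min = (z_{α} + z_β)·√(2/n).
z-sum = 1.645 + 0.524 = 2.169.
d_min = 2.169 × √(2/425) = 2.169 × 0.0686 = 0.149.

d_min ≈ 0.15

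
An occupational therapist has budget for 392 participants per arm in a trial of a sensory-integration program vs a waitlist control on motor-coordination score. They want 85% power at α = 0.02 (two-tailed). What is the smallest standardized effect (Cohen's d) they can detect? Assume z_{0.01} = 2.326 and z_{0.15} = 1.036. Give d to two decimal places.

For two independent groups of n = 392 each: d_min = (z_{α/2} + z_β)·√(2/n).
z-sum = 2.326 + 1.036 = 3.362.
d_min = 3.362 × √(2/392) = 3.362 × 0.0714 = 0.240.

d_min ≈ 0.24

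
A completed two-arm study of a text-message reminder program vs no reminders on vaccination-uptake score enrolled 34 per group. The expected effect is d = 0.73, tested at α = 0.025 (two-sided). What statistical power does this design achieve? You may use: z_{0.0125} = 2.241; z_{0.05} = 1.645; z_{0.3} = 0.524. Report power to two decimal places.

power ≈ 0.78

For two equal groups, power = Φ(d·√(n/2) − z_{α/2}).
d·√(n/2) = 0.73 × √(34/2) = 0.73 × 4.123 = 3.010.
z_β = 3.010 − 2.241 = 0.769.
Power = Φ(0.769) = 0.779.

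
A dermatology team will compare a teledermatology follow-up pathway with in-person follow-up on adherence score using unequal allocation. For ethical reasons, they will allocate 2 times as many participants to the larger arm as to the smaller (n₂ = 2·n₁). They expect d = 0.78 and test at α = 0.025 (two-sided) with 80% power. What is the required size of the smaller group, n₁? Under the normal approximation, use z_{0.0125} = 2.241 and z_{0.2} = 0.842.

With allocation ratio k = n₂/n₁ = 2, Var(x̄₁−x̄₂) = σ²(1/n₁ + 1/(k·n₁)) = σ²·(k+1)/(k·n₁).
So n₁ = (1 + 1/k)·((z_{α/2} + z_β)/d)² = 1.500 × (3.083/0.78)².
n₁ = 1.500 × 15.62 = 23.4.
Round up: n₁ = 24, giving n₂ = 2 × 24 = 48.

n₁ = 24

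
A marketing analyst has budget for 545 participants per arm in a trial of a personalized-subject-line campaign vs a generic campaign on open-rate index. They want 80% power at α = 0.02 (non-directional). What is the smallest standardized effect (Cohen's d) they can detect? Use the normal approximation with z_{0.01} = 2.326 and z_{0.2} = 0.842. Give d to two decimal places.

For two independent groups of n = 545 each: d_min = (z_{α/2} + z_β)·√(2/n).
z-sum = 2.326 + 0.842 = 3.168.
d_min = 3.168 × √(2/545) = 3.168 × 0.0606 = 0.192.

d_min ≈ 0.19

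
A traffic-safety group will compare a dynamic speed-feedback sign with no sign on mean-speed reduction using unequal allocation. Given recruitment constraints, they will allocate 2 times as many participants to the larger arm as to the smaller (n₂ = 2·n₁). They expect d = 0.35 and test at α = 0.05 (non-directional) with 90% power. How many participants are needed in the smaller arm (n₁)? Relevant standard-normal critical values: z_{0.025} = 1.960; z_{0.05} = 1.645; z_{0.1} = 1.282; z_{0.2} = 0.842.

n₁ = 129

With allocation ratio k = n₂/n₁ = 2, Var(x̄₁−x̄₂) = σ²(1/n₁ + 1/(k·n₁)) = σ²·(k+1)/(k·n₁).
So n₁ = (1 + 1/k)·((z_{α/2} + z_β)/d)² = 1.500 × (3.242/0.35)².
n₁ = 1.500 × 85.80 = 128.7.
Round up: n₁ = 129, giving n₂ = 2 × 129 = 258.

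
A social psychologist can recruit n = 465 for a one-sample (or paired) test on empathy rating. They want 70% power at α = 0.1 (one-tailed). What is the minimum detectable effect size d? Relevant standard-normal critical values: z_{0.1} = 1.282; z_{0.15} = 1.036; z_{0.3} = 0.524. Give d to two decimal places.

d_min ≈ 0.08

For a single sample (or paired design) of n = 465: d_min = (z_{α} + z_β)/√n.
z-sum = 1.282 + 0.524 = 1.806.
d_min = 1.806 / √465 = 1.806 / 21.564 = 0.084.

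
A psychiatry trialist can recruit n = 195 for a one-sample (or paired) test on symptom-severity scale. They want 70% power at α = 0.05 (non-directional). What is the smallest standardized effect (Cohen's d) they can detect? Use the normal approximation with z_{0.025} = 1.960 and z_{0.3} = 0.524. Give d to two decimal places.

d_min ≈ 0.18

For a single sample (or paired design) of n = 195: d_min = (z_{α/2} + z_β)/√n.
z-sum = 1.960 + 0.524 = 2.484.
d_min = 2.484 / √195 = 2.484 / 13.964 = 0.178.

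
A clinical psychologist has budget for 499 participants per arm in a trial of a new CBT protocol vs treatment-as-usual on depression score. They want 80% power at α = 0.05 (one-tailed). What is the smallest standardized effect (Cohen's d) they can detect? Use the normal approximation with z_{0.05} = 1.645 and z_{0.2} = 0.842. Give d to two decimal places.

d_min ≈ 0.16

For two independent groups of n = 499 each: d_min = (z_{α} + z_β)·√(2/n).
z-sum = 1.645 + 0.842 = 2.487.
d_min = 2.487 × √(2/499) = 2.487 × 0.0633 = 0.157.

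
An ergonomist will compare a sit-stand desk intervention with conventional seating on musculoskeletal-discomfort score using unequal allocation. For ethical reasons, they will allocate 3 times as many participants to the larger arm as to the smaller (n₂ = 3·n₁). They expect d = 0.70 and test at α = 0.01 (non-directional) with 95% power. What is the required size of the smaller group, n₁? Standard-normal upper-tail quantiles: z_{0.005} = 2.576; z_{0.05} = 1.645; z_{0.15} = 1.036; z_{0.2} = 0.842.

With allocation ratio k = n₂/n₁ = 3, Var(x̄₁−x̄₂) = σ²(1/n₁ + 1/(k·n₁)) = σ²·(k+1)/(k·n₁).
So n₁ = (1 + 1/k)·((z_{α/2} + z_β)/d)² = 1.333 × (4.221/0.70)².
n₁ = 1.333 × 36.36 = 48.5.
Round up: n₁ = 49, giving n₂ = 3 × 49 = 147.

n₁ = 49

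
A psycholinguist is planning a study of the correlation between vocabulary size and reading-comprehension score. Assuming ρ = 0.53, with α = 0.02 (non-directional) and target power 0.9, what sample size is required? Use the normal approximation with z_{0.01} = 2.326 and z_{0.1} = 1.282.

n = 41

Fisher's z: C = ½·ln((1+r)/(1−r)) = ½·ln(3.2553) = 0.5901.
n = ((z_{α/2} + z_β)/C)² + 3.
(2.326 + 1.282) / 0.5901 = 3.608 / 0.5901 = 6.114.
n = 6.114² + 3 = 37.38 + 3 = 40.4.
Round up.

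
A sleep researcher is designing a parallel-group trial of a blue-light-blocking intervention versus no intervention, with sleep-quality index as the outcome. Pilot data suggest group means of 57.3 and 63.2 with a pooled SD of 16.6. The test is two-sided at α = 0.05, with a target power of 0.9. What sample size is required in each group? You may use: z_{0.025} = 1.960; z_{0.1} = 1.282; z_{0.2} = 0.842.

Cohen's d = |M₁ − M₂| / SD_pooled = |57.3 − 63.2| / 16.6 = 5.9 / 16.6 = 0.355.
For two independent groups with equal n: n = 2·((z_{α/2} + z_β) / d)².
z_{α/2} + z_β = 1.960 + 1.282 = 3.242.
n = 2 × (3.242 / 0.355)² = 2 × 9.132² = 2 × 83.40 = 166.8.
Round up to the next whole participant.

n = 167 per group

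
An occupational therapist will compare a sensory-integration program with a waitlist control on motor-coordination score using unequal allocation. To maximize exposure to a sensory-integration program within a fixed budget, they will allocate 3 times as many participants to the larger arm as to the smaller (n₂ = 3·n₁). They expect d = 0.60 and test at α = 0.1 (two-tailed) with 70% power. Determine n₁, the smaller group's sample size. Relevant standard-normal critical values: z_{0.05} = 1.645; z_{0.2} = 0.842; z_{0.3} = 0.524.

With allocation ratio k = n₂/n₁ = 3, Var(x̄₁−x̄₂) = σ²(1/n₁ + 1/(k·n₁)) = σ²·(k+1)/(k·n₁).
So n₁ = (1 + 1/k)·((z_{α/2} + z_β)/d)² = 1.333 × (2.169/0.60)².
n₁ = 1.333 × 13.07 = 17.4.
Round up: n₁ = 18, giving n₂ = 3 × 18 = 54.

n₁ = 18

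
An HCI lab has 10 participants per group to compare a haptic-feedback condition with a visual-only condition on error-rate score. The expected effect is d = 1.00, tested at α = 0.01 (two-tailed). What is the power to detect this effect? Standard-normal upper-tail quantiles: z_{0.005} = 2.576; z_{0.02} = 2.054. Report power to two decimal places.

power ≈ 0.37

For two equal groups, power = Φ(d·√(n/2) − z_{α/2}).
d·√(n/2) = 1.00 × √(10/2) = 1.00 × 2.236 = 2.236.
z_β = 2.236 − 2.576 = -0.340.
Power = Φ(-0.340) = 0.367.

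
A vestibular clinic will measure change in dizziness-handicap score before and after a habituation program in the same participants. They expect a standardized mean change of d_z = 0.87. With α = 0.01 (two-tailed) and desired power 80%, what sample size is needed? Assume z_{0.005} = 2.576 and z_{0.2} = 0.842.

n = 16 pairs

For a paired (one-sample on differences) test: n = ((z_{α/2} + z_β) / d)².
z_{α/2} + z_β = 2.576 + 0.842 = 3.418.
n = (3.418 / 0.87)² = 3.929² = 15.43.
Round up.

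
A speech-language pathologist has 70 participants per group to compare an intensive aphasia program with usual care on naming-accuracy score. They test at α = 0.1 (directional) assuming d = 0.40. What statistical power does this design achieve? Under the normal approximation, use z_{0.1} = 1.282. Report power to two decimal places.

For two equal groups, power = Φ(d·√(n/2) − z_{α}).
d·√(n/2) = 0.40 × √(70/2) = 0.40 × 5.916 = 2.366.
z_β = 2.366 − 1.282 = 1.084.
Power = Φ(1.084) = 0.861.

power ≈ 0.86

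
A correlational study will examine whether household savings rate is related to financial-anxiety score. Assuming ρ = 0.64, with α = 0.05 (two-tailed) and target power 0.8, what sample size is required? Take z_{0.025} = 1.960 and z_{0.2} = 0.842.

Fisher's z: C = ½·ln((1+r)/(1−r)) = ½·ln(4.5556) = 0.7582.
n = ((z_{α/2} + z_β)/C)² + 3.
(1.960 + 0.842) / 0.7582 = 2.802 / 0.7582 = 3.696.
n = 3.696² + 3 = 13.66 + 3 = 16.7.
Round up.

n = 17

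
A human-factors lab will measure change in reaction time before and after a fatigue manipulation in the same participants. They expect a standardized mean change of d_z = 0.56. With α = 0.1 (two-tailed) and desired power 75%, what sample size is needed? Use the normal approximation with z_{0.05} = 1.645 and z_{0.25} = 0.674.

n = 18 pairs

For a paired (one-sample on differences) test: n = ((z_{α/2} + z_β) / d)².
z_{α/2} + z_β = 1.645 + 0.674 = 2.319.
n = (2.319 / 0.56)² = 4.141² = 17.15.
Round up.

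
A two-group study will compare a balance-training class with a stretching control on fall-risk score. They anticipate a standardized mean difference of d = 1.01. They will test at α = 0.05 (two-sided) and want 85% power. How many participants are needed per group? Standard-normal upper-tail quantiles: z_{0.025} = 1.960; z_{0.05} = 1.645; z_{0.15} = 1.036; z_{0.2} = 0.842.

For two independent groups with equal n: n = 2·((z_{α/2} + z_β) / d)².
z_{α/2} + z_β = 1.960 + 1.036 = 2.996.
n = 2 × (2.996 / 1.01)² = 2 × 2.966² = 2 × 8.80 = 17.6.
Round up to the next whole participant.

n = 18 per group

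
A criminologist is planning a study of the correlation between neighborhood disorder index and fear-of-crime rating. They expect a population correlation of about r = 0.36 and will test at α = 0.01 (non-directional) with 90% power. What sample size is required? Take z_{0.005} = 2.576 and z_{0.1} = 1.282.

Fisher's z: C = ½·ln((1+r)/(1−r)) = ½·ln(2.1250) = 0.3769.
n = ((z_{α/2} + z_β)/C)² + 3.
(2.576 + 1.282) / 0.3769 = 3.858 / 0.3769 = 10.236.
n = 10.236² + 3 = 104.78 + 3 = 107.8.
Round up.

n = 108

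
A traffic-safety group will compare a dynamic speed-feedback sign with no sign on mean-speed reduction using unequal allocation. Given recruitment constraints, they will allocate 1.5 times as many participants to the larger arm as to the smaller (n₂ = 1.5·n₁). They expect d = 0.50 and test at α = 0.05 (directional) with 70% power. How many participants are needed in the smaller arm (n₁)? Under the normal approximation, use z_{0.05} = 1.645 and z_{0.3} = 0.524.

With allocation ratio k = n₂/n₁ = 1.5, Var(x̄₁−x̄₂) = σ²(1/n₁ + 1/(k·n₁)) = σ²·(k+1)/(k·n₁).
So n₁ = (1 + 1/k)·((z_{α} + z_β)/d)² = 1.667 × (2.169/0.50)².
n₁ = 1.667 × 18.82 = 31.4.
Round up: n₁ = 32, giving n₂ = 1.5 × 32 = 48.

n₁ = 32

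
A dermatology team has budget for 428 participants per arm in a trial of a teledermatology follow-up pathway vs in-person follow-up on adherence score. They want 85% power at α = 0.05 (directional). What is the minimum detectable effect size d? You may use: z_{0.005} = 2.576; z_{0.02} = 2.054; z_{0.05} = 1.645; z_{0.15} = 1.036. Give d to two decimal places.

d_min ≈ 0.18

For two independent groups of n = 428 each: d_min = (z_{α} + z_β)·√(2/n).
z-sum = 1.645 + 1.036 = 2.681.
d_min = 2.681 × √(2/428) = 2.681 × 0.0684 = 0.183.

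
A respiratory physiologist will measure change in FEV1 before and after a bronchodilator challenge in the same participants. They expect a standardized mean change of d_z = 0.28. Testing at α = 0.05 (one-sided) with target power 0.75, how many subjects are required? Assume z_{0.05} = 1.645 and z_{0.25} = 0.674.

For a paired (one-sample on differences) test: n = ((z_{α} + z_β) / d)².
z_{α} + z_β = 1.645 + 0.674 = 2.319.
n = (2.319 / 0.28)² = 8.282² = 68.59.
Round up.

n = 69 pairs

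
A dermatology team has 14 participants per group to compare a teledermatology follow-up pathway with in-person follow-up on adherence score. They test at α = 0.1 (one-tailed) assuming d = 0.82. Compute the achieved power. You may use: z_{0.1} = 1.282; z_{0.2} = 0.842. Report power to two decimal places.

power ≈ 0.81

For two equal groups, power = Φ(d·√(n/2) − z_{α}).
d·√(n/2) = 0.82 × √(14/2) = 0.82 × 2.646 = 2.170.
z_β = 2.170 − 1.282 = 0.888.
Power = Φ(0.888) = 0.813.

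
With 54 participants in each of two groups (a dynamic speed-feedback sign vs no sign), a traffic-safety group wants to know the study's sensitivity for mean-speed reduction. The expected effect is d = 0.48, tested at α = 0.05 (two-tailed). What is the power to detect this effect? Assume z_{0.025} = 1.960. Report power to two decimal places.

For two equal groups, power = Φ(d·√(n/2) − z_{α/2}).
d·√(n/2) = 0.48 × √(54/2) = 0.48 × 5.196 = 2.494.
z_β = 2.494 − 1.960 = 0.534.
Power = Φ(0.534) = 0.703.

power ≈ 0.70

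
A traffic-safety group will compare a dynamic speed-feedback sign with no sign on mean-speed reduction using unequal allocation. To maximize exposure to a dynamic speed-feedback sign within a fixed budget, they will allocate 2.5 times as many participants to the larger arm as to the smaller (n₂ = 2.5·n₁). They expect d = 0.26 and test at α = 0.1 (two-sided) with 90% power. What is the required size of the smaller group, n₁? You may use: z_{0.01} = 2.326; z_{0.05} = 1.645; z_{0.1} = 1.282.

n₁ = 178

With allocation ratio k = n₂/n₁ = 2.5, Var(x̄₁−x̄₂) = σ²(1/n₁ + 1/(k·n₁)) = σ²·(k+1)/(k·n₁).
So n₁ = (1 + 1/k)·((z_{α/2} + z_β)/d)² = 1.400 × (2.927/0.26)².
n₁ = 1.400 × 126.74 = 177.4.
Round up: n₁ = 178, giving n₂ = 2.5 × 178 = 445.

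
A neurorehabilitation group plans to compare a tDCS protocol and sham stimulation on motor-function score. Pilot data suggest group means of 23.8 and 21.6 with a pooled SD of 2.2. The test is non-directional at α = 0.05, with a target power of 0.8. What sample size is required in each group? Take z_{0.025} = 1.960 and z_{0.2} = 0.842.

n = 16 per group

Cohen's d = |M₁ − M₂| / SD_pooled = |23.8 − 21.6| / 2.2 = 2.2 / 2.2 = 1.000.
For two independent groups with equal n: n = 2·((z_{α/2} + z_β) / d)².
z_{α/2} + z_β = 1.960 + 0.842 = 2.802.
n = 2 × (2.802 / 1.000)² = 2 × 2.802² = 2 × 7.85 = 15.7.
Round up to the next whole participant.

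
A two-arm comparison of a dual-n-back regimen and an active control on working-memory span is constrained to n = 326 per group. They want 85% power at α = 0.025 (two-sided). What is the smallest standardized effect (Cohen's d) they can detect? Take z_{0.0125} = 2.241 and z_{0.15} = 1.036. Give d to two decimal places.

For two independent groups of n = 326 each: d_min = (z_{α/2} + z_β)·√(2/n).
z-sum = 2.241 + 1.036 = 3.277.
d_min = 3.277 × √(2/326) = 3.277 × 0.0783 = 0.257.

d_min ≈ 0.26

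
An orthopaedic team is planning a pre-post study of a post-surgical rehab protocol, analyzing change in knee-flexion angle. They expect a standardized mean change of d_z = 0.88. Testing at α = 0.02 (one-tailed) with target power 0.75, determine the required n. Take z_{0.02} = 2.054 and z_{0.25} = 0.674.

For a paired (one-sample on differences) test: n = ((z_{α} + z_β) / d)².
z_{α} + z_β = 2.054 + 0.674 = 2.728.
n = (2.728 / 0.88)² = 3.100² = 9.61.
Round up.

n = 10 pairs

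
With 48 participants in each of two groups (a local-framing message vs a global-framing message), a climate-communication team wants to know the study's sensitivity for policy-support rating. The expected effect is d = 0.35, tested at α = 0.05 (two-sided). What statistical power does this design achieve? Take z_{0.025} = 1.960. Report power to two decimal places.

power ≈ 0.40

For two equal groups, power = Φ(d·√(n/2) − z_{α/2}).
d·√(n/2) = 0.35 × √(48/2) = 0.35 × 4.899 = 1.715.
z_β = 1.715 − 1.960 = -0.245.
Power = Φ(-0.245) = 0.403.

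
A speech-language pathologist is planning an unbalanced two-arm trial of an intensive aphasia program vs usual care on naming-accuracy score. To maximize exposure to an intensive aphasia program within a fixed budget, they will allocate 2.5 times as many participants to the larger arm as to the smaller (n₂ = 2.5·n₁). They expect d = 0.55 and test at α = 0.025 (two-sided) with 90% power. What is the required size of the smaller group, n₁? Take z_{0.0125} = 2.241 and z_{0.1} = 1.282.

With allocation ratio k = n₂/n₁ = 2.5, Var(x̄₁−x̄₂) = σ²(1/n₁ + 1/(k·n₁)) = σ²·(k+1)/(k·n₁).
So n₁ = (1 + 1/k)·((z_{α/2} + z_β)/d)² = 1.400 × (3.523/0.55)².
n₁ = 1.400 × 41.03 = 57.4.
Round up: n₁ = 58, giving n₂ = 2.5 × 58 = 145.

n₁ = 58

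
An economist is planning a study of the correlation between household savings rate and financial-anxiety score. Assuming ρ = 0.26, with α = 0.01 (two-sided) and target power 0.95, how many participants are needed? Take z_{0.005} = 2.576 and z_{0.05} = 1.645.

n = 255

Fisher's z: C = ½·ln((1+r)/(1−r)) = ½·ln(1.7027) = 0.2661.
n = ((z_{α/2} + z_β)/C)² + 3.
(2.576 + 1.645) / 0.2661 = 4.221 / 0.2661 = 15.862.
n = 15.862² + 3 = 251.62 + 3 = 254.6.
Round up.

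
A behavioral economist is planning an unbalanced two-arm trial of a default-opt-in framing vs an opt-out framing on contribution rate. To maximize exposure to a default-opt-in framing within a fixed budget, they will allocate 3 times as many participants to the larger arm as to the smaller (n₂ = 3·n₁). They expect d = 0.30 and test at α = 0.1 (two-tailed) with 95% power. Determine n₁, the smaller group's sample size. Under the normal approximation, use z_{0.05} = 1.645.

n₁ = 161

With allocation ratio k = n₂/n₁ = 3, Var(x̄₁−x̄₂) = σ²(1/n₁ + 1/(k·n₁)) = σ²·(k+1)/(k·n₁).
So n₁ = (1 + 1/k)·((z_{α/2} + z_β)/d)² = 1.333 × (3.290/0.30)².
n₁ = 1.333 × 120.27 = 160.4.
Round up: n₁ = 161, giving n₂ = 3 × 161 = 483.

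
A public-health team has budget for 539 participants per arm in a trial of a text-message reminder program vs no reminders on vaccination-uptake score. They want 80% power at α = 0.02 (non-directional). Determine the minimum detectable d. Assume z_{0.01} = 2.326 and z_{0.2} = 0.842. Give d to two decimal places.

d_min ≈ 0.19

For two independent groups of n = 539 each: d_min = (z_{α/2} + z_β)·√(2/n).
z-sum = 2.326 + 0.842 = 3.168.
d_min = 3.168 × √(2/539) = 3.168 × 0.0609 = 0.193.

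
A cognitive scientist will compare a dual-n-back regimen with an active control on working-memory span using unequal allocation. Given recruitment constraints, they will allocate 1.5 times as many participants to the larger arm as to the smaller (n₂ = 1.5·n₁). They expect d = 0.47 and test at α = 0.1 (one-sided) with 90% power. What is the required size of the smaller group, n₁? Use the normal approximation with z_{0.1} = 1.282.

n₁ = 50

With allocation ratio k = n₂/n₁ = 1.5, Var(x̄₁−x̄₂) = σ²(1/n₁ + 1/(k·n₁)) = σ²·(k+1)/(k·n₁).
So n₁ = (1 + 1/k)·((z_{α} + z_β)/d)² = 1.667 × (2.564/0.47)².
n₁ = 1.667 × 29.76 = 49.6.
Round up: n₁ = 50, giving n₂ = 1.5 × 50 = 75.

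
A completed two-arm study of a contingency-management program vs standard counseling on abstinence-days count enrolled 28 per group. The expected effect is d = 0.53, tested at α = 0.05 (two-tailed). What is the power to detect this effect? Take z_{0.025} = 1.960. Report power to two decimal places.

power ≈ 0.51

For two equal groups, power = Φ(d·√(n/2) − z_{α/2}).
d·√(n/2) = 0.53 × √(28/2) = 0.53 × 3.742 = 1.983.
z_β = 1.983 − 1.960 = 0.023.
Power = Φ(0.023) = 0.509.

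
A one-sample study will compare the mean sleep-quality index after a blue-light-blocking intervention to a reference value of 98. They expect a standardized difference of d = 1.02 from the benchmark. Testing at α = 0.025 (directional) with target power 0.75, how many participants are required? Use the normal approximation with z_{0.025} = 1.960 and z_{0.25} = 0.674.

n = 7

For a one-sample test: n = ((z_{α} + z_β) / d)².
z_{α} + z_β = 1.960 + 0.674 = 2.634.
n = (2.634 / 1.02)² = 2.582² = 6.67.
Round up.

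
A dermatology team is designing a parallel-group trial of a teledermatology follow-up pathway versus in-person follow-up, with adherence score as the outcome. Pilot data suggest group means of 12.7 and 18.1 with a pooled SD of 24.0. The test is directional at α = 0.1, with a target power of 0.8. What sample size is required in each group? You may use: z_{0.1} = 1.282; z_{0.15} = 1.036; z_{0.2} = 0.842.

n = 179 per group

Cohen's d = |M₁ − M₂| / SD_pooled = |12.7 − 18.1| / 24.0 = 5.4 / 24.0 = 0.225.
For two independent groups with equal n: n = 2·((z_{α} + z_β) / d)².
z_{α} + z_β = 1.282 + 0.842 = 2.124.
n = 2 × (2.124 / 0.225)² = 2 × 9.440² = 2 × 89.11 = 178.2.
Round up to the next whole participant.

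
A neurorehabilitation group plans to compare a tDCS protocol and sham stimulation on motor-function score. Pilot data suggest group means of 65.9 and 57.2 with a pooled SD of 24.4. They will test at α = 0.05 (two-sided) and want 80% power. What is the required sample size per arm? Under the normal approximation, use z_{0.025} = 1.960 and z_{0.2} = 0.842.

Cohen's d = |M₁ − M₂| / SD_pooled = |65.9 − 57.2| / 24.4 = 8.7 / 24.4 = 0.357.
For two independent groups with equal n: n = 2·((z_{α/2} + z_β) / d)².
z_{α/2} + z_β = 1.960 + 0.842 = 2.802.
n = 2 × (2.802 / 0.357)² = 2 × 7.849² = 2 × 61.60 = 123.2.
Round up to the next whole participant.

n = 124 per group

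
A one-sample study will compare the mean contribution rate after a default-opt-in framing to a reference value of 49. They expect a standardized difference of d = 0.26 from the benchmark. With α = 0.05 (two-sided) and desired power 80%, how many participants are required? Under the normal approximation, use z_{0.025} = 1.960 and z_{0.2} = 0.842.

n = 117

For a one-sample test: n = ((z_{α/2} + z_β) / d)².
z_{α/2} + z_β = 1.960 + 0.842 = 2.802.
n = (2.802 / 0.26)² = 10.777² = 116.14.
Round up.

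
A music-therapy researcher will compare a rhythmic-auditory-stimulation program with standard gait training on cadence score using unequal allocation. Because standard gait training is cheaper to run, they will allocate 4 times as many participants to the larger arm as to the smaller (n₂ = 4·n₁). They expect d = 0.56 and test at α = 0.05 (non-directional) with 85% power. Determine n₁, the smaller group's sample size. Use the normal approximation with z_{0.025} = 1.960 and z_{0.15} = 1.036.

n₁ = 36

With allocation ratio k = n₂/n₁ = 4, Var(x̄₁−x̄₂) = σ²(1/n₁ + 1/(k·n₁)) = σ²·(k+1)/(k·n₁).
So n₁ = (1 + 1/k)·((z_{α/2} + z_β)/d)² = 1.250 × (2.996/0.56)².
n₁ = 1.250 × 28.62 = 35.8.
Round up: n₁ = 36, giving n₂ = 4 × 36 = 144.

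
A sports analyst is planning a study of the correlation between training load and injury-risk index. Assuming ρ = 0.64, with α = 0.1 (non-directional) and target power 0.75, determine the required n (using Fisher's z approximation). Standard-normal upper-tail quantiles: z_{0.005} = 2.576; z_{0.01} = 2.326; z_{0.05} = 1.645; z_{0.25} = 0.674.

Fisher's z: C = ½·ln((1+r)/(1−r)) = ½·ln(4.5556) = 0.7582.
n = ((z_{α/2} + z_β)/C)² + 3.
(1.645 + 0.674) / 0.7582 = 2.319 / 0.7582 = 3.059.
n = 3.059² + 3 = 9.35 + 3 = 12.4.
Round up.

n = 13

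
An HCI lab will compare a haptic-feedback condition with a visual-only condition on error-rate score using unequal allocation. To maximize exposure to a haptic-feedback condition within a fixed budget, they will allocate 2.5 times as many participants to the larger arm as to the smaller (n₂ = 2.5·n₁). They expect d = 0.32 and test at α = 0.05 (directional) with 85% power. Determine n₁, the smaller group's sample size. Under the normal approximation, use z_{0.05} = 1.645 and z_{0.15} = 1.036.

With allocation ratio k = n₂/n₁ = 2.5, Var(x̄₁−x̄₂) = σ²(1/n₁ + 1/(k·n₁)) = σ²·(k+1)/(k·n₁).
So n₁ = (1 + 1/k)·((z_{α} + z_β)/d)² = 1.400 × (2.681/0.32)².
n₁ = 1.400 × 70.19 = 98.3.
Round up: n₁ = 99, giving n₂ = ⌈2.5 × 99⌉ = ⌈247.5⌉ = 248.

n₁ = 99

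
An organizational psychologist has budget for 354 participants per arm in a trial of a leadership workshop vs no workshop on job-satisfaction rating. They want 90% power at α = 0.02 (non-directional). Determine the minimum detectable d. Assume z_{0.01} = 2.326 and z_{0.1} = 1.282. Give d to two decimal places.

For two independent groups of n = 354 each: d_min = (z_{α/2} + z_β)·√(2/n).
z-sum = 2.326 + 1.282 = 3.608.
d_min = 3.608 × √(2/354) = 3.608 × 0.0752 = 0.271.

d_min ≈ 0.27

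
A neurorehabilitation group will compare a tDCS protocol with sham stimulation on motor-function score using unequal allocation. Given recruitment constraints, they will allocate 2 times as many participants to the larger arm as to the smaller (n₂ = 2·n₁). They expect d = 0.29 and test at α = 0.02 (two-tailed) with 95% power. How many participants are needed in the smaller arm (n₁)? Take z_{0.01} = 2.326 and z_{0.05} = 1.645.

n₁ = 282

With allocation ratio k = n₂/n₁ = 2, Var(x̄₁−x̄₂) = σ²(1/n₁ + 1/(k·n₁)) = σ²·(k+1)/(k·n₁).
So n₁ = (1 + 1/k)·((z_{α/2} + z_β)/d)² = 1.500 × (3.971/0.29)².
n₁ = 1.500 × 187.50 = 281.3.
Round up: n₁ = 282, giving n₂ = 2 × 282 = 564.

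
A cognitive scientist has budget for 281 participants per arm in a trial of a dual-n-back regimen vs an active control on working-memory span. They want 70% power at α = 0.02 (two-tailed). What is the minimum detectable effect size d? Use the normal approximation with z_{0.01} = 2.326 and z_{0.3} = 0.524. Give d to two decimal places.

d_min ≈ 0.24

For two independent groups of n = 281 each: d_min = (z_{α/2} + z_β)·√(2/n).
z-sum = 2.326 + 0.524 = 2.850.
d_min = 2.850 × √(2/281) = 2.850 × 0.0844 = 0.240.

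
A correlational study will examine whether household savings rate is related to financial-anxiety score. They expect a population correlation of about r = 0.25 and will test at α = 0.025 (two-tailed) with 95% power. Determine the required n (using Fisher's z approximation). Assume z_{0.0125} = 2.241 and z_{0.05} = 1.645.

Fisher's z: C = ½·ln((1+r)/(1−r)) = ½·ln(1.6667) = 0.2554.
n = ((z_{α/2} + z_β)/C)² + 3.
(2.241 + 1.645) / 0.2554 = 3.886 / 0.2554 = 15.215.
n = 15.215² + 3 = 231.51 + 3 = 234.5.
Round up.

n = 235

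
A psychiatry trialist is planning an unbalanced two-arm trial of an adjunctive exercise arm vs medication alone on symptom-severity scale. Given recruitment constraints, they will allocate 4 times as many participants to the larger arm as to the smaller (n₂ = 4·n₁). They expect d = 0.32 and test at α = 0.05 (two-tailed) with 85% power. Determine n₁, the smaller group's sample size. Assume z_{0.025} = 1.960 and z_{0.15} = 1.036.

n₁ = 110

With allocation ratio k = n₂/n₁ = 4, Var(x̄₁−x̄₂) = σ²(1/n₁ + 1/(k·n₁)) = σ²·(k+1)/(k·n₁).
So n₁ = (1 + 1/k)·((z_{α/2} + z_β)/d)² = 1.250 × (2.996/0.32)².
n₁ = 1.250 × 87.66 = 109.6.
Round up: n₁ = 110, giving n₂ = 4 × 110 = 440.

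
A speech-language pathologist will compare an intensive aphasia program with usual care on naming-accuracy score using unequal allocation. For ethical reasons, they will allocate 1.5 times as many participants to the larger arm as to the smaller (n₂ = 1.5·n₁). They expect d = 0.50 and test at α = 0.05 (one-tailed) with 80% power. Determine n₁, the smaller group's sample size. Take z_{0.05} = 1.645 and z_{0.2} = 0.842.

With allocation ratio k = n₂/n₁ = 1.5, Var(x̄₁−x̄₂) = σ²(1/n₁ + 1/(k·n₁)) = σ²·(k+1)/(k·n₁).
So n₁ = (1 + 1/k)·((z_{α} + z_β)/d)² = 1.667 × (2.487/0.50)².
n₁ = 1.667 × 24.74 = 41.2.
Round up: n₁ = 42, giving n₂ = 1.5 × 42 = 63.

n₁ = 42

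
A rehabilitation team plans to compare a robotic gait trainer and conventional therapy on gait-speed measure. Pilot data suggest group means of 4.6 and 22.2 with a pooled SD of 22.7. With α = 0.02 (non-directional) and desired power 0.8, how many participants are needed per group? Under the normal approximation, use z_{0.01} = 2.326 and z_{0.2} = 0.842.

Cohen's d = |M₁ − M₂| / SD_pooled = |4.6 − 22.2| / 22.7 = 17.6 / 22.7 = 0.775.
For two independent groups with equal n: n = 2·((z_{α/2} + z_β) / d)².
z_{α/2} + z_β = 2.326 + 0.842 = 3.168.
n = 2 × (3.168 / 0.775)² = 2 × 4.088² = 2 × 16.71 = 33.4.
Round up to the next whole participant.

n = 34 per group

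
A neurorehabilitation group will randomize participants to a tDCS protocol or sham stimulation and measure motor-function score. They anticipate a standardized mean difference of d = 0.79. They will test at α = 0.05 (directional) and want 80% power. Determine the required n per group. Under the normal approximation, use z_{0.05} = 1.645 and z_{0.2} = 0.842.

For two independent groups with equal n: n = 2·((z_{α} + z_β) / d)².
z_{α} + z_β = 1.645 + 0.842 = 2.487.
n = 2 × (2.487 / 0.79)² = 2 × 3.148² = 2 × 9.91 = 19.8.
Round up to the next whole participant.

n = 20 per group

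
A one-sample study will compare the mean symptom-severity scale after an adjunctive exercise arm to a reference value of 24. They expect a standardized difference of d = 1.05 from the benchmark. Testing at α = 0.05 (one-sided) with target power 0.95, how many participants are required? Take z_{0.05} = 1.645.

n = 10

For a one-sample test: n = ((z_{α} + z_β) / d)².
z_{α} + z_β = 1.645 + 1.645 = 3.290.
n = (3.290 / 1.05)² = 3.133² = 9.82.
Round up.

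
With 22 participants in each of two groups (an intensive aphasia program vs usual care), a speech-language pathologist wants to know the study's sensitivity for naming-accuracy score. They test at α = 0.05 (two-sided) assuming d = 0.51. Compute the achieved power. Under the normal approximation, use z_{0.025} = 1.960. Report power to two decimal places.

For two equal groups, power = Φ(d·√(n/2) − z_{α/2}).
d·√(n/2) = 0.51 × √(22/2) = 0.51 × 3.317 = 1.691.
z_β = 1.691 − 1.960 = -0.269.
Power = Φ(-0.269) = 0.394.

power ≈ 0.39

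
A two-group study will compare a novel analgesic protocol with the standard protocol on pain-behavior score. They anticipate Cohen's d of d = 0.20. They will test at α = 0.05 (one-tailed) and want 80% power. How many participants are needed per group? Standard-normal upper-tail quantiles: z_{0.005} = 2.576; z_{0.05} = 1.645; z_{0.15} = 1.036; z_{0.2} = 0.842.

n = 310 per group

For two independent groups with equal n: n = 2·((z_{α} + z_β) / d)².
z_{α} + z_β = 1.645 + 0.842 = 2.487.
n = 2 × (2.487 / 0.20)² = 2 × 12.435² = 2 × 154.63 = 309.3.
Round up to the next whole participant.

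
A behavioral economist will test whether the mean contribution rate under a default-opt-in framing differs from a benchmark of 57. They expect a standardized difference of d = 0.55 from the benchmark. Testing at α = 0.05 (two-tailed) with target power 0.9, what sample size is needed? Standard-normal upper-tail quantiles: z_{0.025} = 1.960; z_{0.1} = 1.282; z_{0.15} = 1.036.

For a one-sample test: n = ((z_{α/2} + z_β) / d)².
z_{α/2} + z_β = 1.960 + 1.282 = 3.242.
n = (3.242 / 0.55)² = 5.895² = 34.75.
Round up.

n = 35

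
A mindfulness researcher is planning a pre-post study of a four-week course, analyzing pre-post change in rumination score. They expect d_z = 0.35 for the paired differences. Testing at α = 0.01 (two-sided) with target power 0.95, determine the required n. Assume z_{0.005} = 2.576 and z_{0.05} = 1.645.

n = 146 pairs

For a paired (one-sample on differences) test: n = ((z_{α/2} + z_β) / d)².
z_{α/2} + z_β = 2.576 + 1.645 = 4.221.
n = (4.221 / 0.35)² = 12.060² = 145.44.
Round up.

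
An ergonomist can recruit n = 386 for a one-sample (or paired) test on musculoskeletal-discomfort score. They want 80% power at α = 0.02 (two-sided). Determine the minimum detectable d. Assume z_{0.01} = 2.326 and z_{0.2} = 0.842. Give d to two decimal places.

For a single sample (or paired design) of n = 386: d_min = (z_{α/2} + z_β)/√n.
z-sum = 2.326 + 0.842 = 3.168.
d_min = 3.168 / √386 = 3.168 / 19.647 = 0.161.

d_min ≈ 0.16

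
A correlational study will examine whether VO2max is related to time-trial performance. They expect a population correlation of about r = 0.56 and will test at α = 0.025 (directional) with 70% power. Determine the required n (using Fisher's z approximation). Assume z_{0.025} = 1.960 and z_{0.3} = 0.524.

Fisher's z: C = ½·ln((1+r)/(1−r)) = ½·ln(3.5455) = 0.6328.
n = ((z_{α} + z_β)/C)² + 3.
(1.960 + 0.524) / 0.6328 = 2.484 / 0.6328 = 3.925.
n = 3.925² + 3 = 15.41 + 3 = 18.4.
Round up.

n = 19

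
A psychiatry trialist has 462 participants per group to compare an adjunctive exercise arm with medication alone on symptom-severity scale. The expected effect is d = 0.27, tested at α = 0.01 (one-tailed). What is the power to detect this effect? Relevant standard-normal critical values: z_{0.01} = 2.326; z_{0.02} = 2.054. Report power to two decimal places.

power ≈ 0.96

For two equal groups, power = Φ(d·√(n/2) − z_{α}).
d·√(n/2) = 0.27 × √(462/2) = 0.27 × 15.199 = 4.104.
z_β = 4.104 − 2.326 = 1.778.
Power = Φ(1.778) = 0.962.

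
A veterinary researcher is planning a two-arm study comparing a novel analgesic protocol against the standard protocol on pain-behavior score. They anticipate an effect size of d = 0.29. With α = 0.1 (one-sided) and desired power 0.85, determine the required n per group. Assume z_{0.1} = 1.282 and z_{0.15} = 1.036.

n = 128 per group

For two independent groups with equal n: n = 2·((z_{α} + z_β) / d)².
z_{α} + z_β = 1.282 + 1.036 = 2.318.
n = 2 × (2.318 / 0.29)² = 2 × 7.993² = 2 × 63.89 = 127.8.
Round up to the next whole participant.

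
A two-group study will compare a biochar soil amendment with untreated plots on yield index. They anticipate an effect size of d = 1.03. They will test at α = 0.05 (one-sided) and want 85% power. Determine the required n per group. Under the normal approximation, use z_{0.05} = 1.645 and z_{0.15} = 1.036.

For two independent groups with equal n: n = 2·((z_{α} + z_β) / d)².
z_{α} + z_β = 1.645 + 1.036 = 2.681.
n = 2 × (2.681 / 1.03)² = 2 × 2.603² = 2 × 6.78 = 13.6.
Round up to the next whole participant.

n = 14 per group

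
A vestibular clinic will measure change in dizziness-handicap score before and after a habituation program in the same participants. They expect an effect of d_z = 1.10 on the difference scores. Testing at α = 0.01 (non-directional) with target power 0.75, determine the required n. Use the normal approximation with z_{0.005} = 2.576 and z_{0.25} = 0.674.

For a paired (one-sample on differences) test: n = ((z_{α/2} + z_β) / d)².
z_{α/2} + z_β = 2.576 + 0.674 = 3.250.
n = (3.250 / 1.10)² = 2.955² = 8.73.
Round up.

n = 9 pairs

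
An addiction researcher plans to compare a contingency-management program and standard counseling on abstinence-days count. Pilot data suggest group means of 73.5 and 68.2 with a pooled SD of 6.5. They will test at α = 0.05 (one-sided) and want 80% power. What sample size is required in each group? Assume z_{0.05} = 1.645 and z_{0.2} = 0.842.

Cohen's d = |M₁ − M₂| / SD_pooled = |73.5 − 68.2| / 6.5 = 5.3 / 6.5 = 0.815.
For two independent groups with equal n: n = 2·((z_{α} + z_β) / d)².
z_{α} + z_β = 1.645 + 0.842 = 2.487.
n = 2 × (2.487 / 0.815)² = 2 × 3.052² = 2 × 9.31 = 18.6.
Round up to the next whole participant.

n = 19 per group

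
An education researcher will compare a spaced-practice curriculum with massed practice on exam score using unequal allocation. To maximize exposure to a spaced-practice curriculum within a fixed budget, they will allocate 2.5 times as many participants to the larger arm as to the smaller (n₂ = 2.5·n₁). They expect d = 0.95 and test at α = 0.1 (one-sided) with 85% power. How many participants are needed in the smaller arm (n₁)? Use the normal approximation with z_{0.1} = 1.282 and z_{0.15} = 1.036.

With allocation ratio k = n₂/n₁ = 2.5, Var(x̄₁−x̄₂) = σ²(1/n₁ + 1/(k·n₁)) = σ²·(k+1)/(k·n₁).
So n₁ = (1 + 1/k)·((z_{α} + z_β)/d)² = 1.400 × (2.318/0.95)².
n₁ = 1.400 × 5.95 = 8.3.
Round up: n₁ = 9, giving n₂ = ⌈2.5 × 9⌉ = ⌈22.5⌉ = 23.

n₁ = 9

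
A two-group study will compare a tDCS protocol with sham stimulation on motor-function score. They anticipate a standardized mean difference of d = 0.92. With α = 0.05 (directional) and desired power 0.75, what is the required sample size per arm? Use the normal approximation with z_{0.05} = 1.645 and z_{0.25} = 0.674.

For two independent groups with equal n: n = 2·((z_{α} + z_β) / d)².
z_{α} + z_β = 1.645 + 0.674 = 2.319.
n = 2 × (2.319 / 0.92)² = 2 × 2.521² = 2 × 6.35 = 12.7.
Round up to the next whole participant.

n = 13 per group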